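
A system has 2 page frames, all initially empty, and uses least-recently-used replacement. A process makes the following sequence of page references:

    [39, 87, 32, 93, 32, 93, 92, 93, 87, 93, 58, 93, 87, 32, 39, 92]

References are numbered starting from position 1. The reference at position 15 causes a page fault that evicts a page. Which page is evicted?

pos 1: 39: fault, frames {39}
pos 2: 87: fault, frames {39,87}
pos 3: 32: fault, evict 39, frames {87,32}
pos 4: 93: fault, evict 87, frames {32,93}
pos 5: 32: hit
pos 6: 93: hit
pos 7: 92: fault, evict 32, frames {93,92}
pos 8: 93: hit
pos 9: 87: fault, evict 92, frames {93,87}
pos 10: 93: hit
pos 11: 58: fault, evict 87, frames {93,58}
pos 12: 93: hit
pos 13: 87: fault, evict 58, frames {93,87}
pos 14: 32: fault, evict 93, frames {87,32}
pos 15: 39: fault, evict 87, frames {32,39}
At position 15, page 87 is evicted.

87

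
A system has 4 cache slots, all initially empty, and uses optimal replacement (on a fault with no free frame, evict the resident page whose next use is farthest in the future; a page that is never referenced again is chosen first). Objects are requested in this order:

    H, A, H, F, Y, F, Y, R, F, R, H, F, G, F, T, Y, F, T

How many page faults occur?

H: miss, frames (H)
A: miss, frames (H A)
H: hit
F: miss, frames (H A F)
Y: miss, frames (H A F Y)
F: hit
Y: hit
R: miss, evict A, frames (H F Y R)
F: hit
R: hit
H: hit
F: hit
G: miss, evict R, frames (H F Y G)
F: hit
T: miss, evict G, frames (H F Y T)
Y: hit
F: hit
T: hit
Page faults: 7.

7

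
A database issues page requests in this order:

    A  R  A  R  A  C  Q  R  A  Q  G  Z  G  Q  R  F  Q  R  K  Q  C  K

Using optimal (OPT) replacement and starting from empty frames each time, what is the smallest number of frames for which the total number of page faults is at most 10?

3

f=1: 22 faults
f=2: 13 faults
f=3: 10 faults
f=4: 9 faults
f=5: 8 faults
f=6: 8 faults
f=7: 8 faults
f=8: 8 faults
Smallest f with faults ≤ 10 is 3.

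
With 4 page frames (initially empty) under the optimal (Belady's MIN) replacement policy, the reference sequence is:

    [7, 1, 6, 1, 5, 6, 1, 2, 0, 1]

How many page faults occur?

6

7 → miss, frames [7]
1 → miss, frames [7, 1]
6 → miss, frames [7, 1, 6]
1 → hit
5 → miss, frames [7, 1, 6, 5]
6 → hit
1 → hit
2 → miss, evict 5, frames [7, 1, 6, 2]
0 → miss, evict 2, frames [7, 1, 6, 0]
1 → hit
Page faults: 6.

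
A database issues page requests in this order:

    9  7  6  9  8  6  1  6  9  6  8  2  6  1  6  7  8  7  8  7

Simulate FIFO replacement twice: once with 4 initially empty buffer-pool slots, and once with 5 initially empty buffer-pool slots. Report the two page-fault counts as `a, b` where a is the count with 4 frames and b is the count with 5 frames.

10, 6

4 frames: F F F . F . F . F . . F F . . F F . . . → 10 faults.
5 frames: F F F . F . F . . . . F . . . . . . . . → 6 faults.
6 < 10: adding a frame reduced faults, as is typical.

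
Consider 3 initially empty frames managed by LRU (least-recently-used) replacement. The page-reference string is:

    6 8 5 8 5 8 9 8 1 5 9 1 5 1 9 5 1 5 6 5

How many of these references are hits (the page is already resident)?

12

6: fault, frames (6)
8: fault, frames (6 8)
5: fault, frames (6 8 5)
8: hit
5: hit
8: hit
9: fault, evict 6, frames (5 8 9)
8: hit
1: fault, evict 5, frames (9 8 1)
5: fault, evict 9, frames (8 1 5)
9: fault, evict 8, frames (1 5 9)
1: hit
5: hit
1: hit
9: hit
5: hit
1: hit
5: hit
6: fault, evict 9, frames (1 5 6)
5: hit
Hits: 12.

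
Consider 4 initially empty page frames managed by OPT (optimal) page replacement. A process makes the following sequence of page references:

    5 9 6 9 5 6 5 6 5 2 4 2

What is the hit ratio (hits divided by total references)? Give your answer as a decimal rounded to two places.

5 → fault, frames [5]
9 → fault, frames [5, 9]
6 → fault, frames [5, 9, 6]
9 → hit
5 → hit
6 → hit
5 → hit
6 → hit
5 → hit
2 → fault, frames [5, 9, 6, 2]
4 → fault, evict 6, frames [5, 9, 2, 4]
2 → hit
Hits: 7 of 12 references → 7/12 = 0.5833.

0.58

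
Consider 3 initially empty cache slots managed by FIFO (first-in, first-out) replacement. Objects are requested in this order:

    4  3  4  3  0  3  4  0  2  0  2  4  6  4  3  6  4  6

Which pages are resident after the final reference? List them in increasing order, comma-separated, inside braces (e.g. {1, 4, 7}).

4 -> miss, frames (4)
3 -> miss, frames (4 3)
4 -> hit
3 -> hit
0 -> miss, frames (4 3 0)
3 -> hit
4 -> hit
0 -> hit
2 -> miss, evict 4, frames (3 0 2)
0 -> hit
2 -> hit
4 -> miss, evict 3, frames (0 2 4)
6 -> miss, evict 0, frames (2 4 6)
4 -> hit
3 -> miss, evict 2, frames (4 6 3)
6 -> hit
4 -> hit
6 -> hit

{3, 4, 6}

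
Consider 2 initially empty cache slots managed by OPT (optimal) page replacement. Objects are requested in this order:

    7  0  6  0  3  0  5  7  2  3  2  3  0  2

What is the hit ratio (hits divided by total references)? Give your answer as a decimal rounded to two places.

0.43

7 → fault, frames {7}
0 → fault, frames {7,0}
6 → fault, evict 7, frames {0,6}
0 → hit
3 → fault, evict 6, frames {0,3}
0 → hit
5 → fault, evict 0, frames {3,5}
7 → fault, evict 5, frames {3,7}
2 → fault, evict 7, frames {3,2}
3 → hit
2 → hit
3 → hit
0 → fault, evict 3, frames {2,0}
2 → hit
Hits: 6 of 14 references → 6/14 = 0.4286.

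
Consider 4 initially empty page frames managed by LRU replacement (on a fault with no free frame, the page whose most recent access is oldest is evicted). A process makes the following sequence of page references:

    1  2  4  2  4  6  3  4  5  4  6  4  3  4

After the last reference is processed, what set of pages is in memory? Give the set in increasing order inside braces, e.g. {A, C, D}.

{3, 4, 5, 6}

1 → miss, frames [1]
2 → miss, frames [1, 2]
4 → miss, frames [1, 2, 4]
2 → hit
4 → hit
6 → miss, frames [1, 2, 4, 6]
3 → miss, evict 1, frames [2, 4, 6, 3]
4 → hit
5 → miss, evict 2, frames [6, 3, 4, 5]
4 → hit
6 → hit
4 → hit
3 → hit
4 → hit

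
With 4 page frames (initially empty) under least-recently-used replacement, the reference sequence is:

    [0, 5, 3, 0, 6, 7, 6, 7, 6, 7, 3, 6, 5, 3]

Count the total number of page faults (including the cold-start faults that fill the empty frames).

0 -> fault, frames [0]
5 -> fault, frames [0, 5]
3 -> fault, frames [0, 5, 3]
0 -> hit
6 -> fault, frames [5, 3, 0, 6]
7 -> fault, evict 5, frames [3, 0, 6, 7]
6 -> hit
7 -> hit
6 -> hit
7 -> hit
3 -> hit
6 -> hit
5 -> fault, evict 0, frames [7, 3, 6, 5]
3 -> hit
Page faults: 6.

6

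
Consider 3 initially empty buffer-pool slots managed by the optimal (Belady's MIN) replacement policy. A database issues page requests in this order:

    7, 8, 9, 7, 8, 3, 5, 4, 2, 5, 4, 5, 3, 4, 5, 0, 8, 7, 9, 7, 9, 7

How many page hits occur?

10

7: fault, frames (7)
8: fault, frames (7 8)
9: fault, frames (7 8 9)
7: hit
8: hit
3: fault, evict 9, frames (7 8 3)
5: fault, evict 7, frames (8 3 5)
4: fault, evict 8, frames (3 5 4)
2: fault, evict 3, frames (5 4 2)
5: hit
4: hit
5: hit
3: fault, evict 2, frames (5 4 3)
4: hit
5: hit
0: fault, evict 3, frames (5 4 0)
8: fault, evict 0, frames (5 4 8)
7: fault, evict 8, frames (5 4 7)
9: fault, evict 4, frames (5 7 9)
7: hit
9: hit
7: hit
Hits: 10.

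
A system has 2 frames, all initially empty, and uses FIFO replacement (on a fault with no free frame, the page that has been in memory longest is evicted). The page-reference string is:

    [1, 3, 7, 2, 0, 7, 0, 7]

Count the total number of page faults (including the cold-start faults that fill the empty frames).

1 -> fault, frames (1)
3 -> fault, frames (1 3)
7 -> fault, evict 1, frames (3 7)
2 -> fault, evict 3, frames (7 2)
0 -> fault, evict 7, frames (2 0)
7 -> fault, evict 2, frames (0 7)
0 -> hit
7 -> hit
Page faults: 6.

6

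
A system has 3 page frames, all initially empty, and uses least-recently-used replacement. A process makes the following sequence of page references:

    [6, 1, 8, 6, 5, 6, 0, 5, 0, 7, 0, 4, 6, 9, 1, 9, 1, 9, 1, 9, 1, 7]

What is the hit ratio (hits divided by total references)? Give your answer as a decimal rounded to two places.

6: fault, frames [6]
1: fault, frames [6, 1]
8: fault, frames [6, 1, 8]
6: hit
5: fault, evict 1, frames [8, 6, 5]
6: hit
0: fault, evict 8, frames [5, 6, 0]
5: hit
0: hit
7: fault, evict 6, frames [5, 0, 7]
0: hit
4: fault, evict 5, frames [7, 0, 4]
6: fault, evict 7, frames [0, 4, 6]
9: fault, evict 0, frames [4, 6, 9]
1: fault, evict 4, frames [6, 9, 1]
9: hit
1: hit
9: hit
1: hit
9: hit
1: hit
7: fault, evict 6, frames [9, 1, 7]
Hits: 11 of 22 references → 11/22 = 0.5000.

0.50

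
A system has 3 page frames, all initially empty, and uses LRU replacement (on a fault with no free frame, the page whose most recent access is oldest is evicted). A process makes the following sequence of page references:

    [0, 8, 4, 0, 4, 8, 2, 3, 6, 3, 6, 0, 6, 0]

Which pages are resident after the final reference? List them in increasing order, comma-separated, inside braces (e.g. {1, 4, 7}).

0 -> miss, frames [0]
8 -> miss, frames [0, 8]
4 -> miss, frames [0, 8, 4]
0 -> hit
4 -> hit
8 -> hit
2 -> miss, evict 0, frames [4, 8, 2]
3 -> miss, evict 4, frames [8, 2, 3]
6 -> miss, evict 8, frames [2, 3, 6]
3 -> hit
6 -> hit
0 -> miss, evict 2, frames [3, 6, 0]
6 -> hit
0 -> hit

{0, 3, 6}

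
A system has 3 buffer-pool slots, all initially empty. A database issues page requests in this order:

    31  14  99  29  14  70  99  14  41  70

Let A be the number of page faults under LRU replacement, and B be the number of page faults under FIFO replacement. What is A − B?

1

Under LRU: F F F F . F F . F F → 8 faults.
Under FIFO: F F F F . F . F F . → 7 faults.
A − B = 8 − 7 = 1.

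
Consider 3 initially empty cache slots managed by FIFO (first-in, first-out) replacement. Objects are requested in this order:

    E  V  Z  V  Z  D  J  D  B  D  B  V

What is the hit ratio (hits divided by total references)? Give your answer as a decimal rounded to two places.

E -> fault, frames (E)
V -> fault, frames (E V)
Z -> fault, frames (E V Z)
V -> hit
Z -> hit
D -> fault, evict E, frames (V Z D)
J -> fault, evict V, frames (Z D J)
D -> hit
B -> fault, evict Z, frames (D J B)
D -> hit
B -> hit
V -> fault, evict D, frames (J B V)
Hits: 5 of 12 references → 5/12 = 0.4167.

0.42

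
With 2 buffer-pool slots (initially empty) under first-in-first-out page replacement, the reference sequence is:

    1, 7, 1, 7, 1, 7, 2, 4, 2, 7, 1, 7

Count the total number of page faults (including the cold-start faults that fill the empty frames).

1 → miss, frames {1}
7 → miss, frames {1,7}
1 → hit
7 → hit
1 → hit
7 → hit
2 → miss, evict 1, frames {7,2}
4 → miss, evict 7, frames {2,4}
2 → hit
7 → miss, evict 2, frames {4,7}
1 → miss, evict 4, frames {7,1}
7 → hit
Page faults: 6.

6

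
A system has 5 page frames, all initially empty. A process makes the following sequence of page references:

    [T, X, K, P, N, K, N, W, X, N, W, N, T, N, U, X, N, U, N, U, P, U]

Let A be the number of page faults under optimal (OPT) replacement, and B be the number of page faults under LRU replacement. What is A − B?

Under OPT: F F F F F . . F . . . . . . F . . . . . . . → 7 faults.
Under LRU: F F F F F . . F . . . . F . F . . . . . F . → 9 faults.
A − B = 7 − 9 = -2.

-2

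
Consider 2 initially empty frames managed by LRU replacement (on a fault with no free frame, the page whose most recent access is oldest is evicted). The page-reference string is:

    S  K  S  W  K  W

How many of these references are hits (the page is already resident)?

S: fault, frames {S}
K: fault, frames {S,K}
S: hit
W: fault, evict K, frames {S,W}
K: fault, evict S, frames {W,K}
W: hit
Hits: 2.

2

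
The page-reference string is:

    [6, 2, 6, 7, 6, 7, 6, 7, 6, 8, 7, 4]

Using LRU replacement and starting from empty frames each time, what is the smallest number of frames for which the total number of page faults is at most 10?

2

f=1: 12 faults
f=2: 6 faults
f=3: 5 faults
f=4: 5 faults
f=5: 5 faults
Smallest f with faults ≤ 10 is 2.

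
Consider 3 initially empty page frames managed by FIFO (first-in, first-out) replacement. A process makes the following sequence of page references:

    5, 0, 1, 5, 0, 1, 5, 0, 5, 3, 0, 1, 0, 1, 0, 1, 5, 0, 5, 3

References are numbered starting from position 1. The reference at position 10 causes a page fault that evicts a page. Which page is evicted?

5

pos 1: 5: fault, frames (5)
pos 2: 0: fault, frames (5 0)
pos 3: 1: fault, frames (5 0 1)
pos 4: 5: hit
pos 5: 0: hit
pos 6: 1: hit
pos 7: 5: hit
pos 8: 0: hit
pos 9: 5: hit
pos 10: 3: fault, evict 5, frames (0 1 3)
At position 10, page 5 is evicted.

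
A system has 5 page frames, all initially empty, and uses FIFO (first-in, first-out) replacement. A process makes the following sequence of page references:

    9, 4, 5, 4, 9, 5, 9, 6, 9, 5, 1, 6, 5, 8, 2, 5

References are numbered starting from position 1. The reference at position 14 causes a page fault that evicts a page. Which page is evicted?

9

pos 1: 9 -> fault, frames (9)
pos 2: 4 -> fault, frames (9 4)
pos 3: 5 -> fault, frames (9 4 5)
pos 4: 4 -> hit
pos 5: 9 -> hit
pos 6: 5 -> hit
pos 7: 9 -> hit
pos 8: 6 -> fault, frames (9 4 5 6)
pos 9: 9 -> hit
pos 10: 5 -> hit
pos 11: 1 -> fault, frames (9 4 5 6 1)
pos 12: 6 -> hit
pos 13: 5 -> hit
pos 14: 8 -> fault, evict 9, frames (4 5 6 1 8)
At position 14, page 9 is evicted.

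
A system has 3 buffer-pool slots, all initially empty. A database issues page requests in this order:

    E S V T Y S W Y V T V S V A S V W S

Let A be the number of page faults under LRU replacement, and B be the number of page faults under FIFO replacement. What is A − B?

-2

Under LRU: F F F F F F F . F F . F . F . . F . → 12 faults.
Under FIFO: F F F F F F F . F F . F . F . F F F → 14 faults.
A − B = 12 − 14 = -2.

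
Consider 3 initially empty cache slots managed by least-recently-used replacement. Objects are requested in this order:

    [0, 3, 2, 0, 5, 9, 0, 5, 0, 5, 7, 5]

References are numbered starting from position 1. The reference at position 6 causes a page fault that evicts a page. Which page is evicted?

pos 1: 0 -> fault, frames [0]
pos 2: 3 -> fault, frames [0, 3]
pos 3: 2 -> fault, frames [0, 3, 2]
pos 4: 0 -> hit
pos 5: 5 -> fault, evict 3, frames [2, 0, 5]
pos 6: 9 -> fault, evict 2, frames [0, 5, 9]
At position 6, page 2 is evicted.

2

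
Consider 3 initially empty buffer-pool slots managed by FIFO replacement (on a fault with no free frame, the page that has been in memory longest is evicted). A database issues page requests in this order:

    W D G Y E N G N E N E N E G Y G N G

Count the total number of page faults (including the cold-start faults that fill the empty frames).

8

W -> miss, frames {W}
D -> miss, frames {W,D}
G -> miss, frames {W,D,G}
Y -> miss, evict W, frames {D,G,Y}
E -> miss, evict D, frames {G,Y,E}
N -> miss, evict G, frames {Y,E,N}
G -> miss, evict Y, frames {E,N,G}
N -> hit
E -> hit
N -> hit
E -> hit
N -> hit
E -> hit
G -> hit
Y -> miss, evict E, frames {N,G,Y}
G -> hit
N -> hit
G -> hit
Page faults: 8.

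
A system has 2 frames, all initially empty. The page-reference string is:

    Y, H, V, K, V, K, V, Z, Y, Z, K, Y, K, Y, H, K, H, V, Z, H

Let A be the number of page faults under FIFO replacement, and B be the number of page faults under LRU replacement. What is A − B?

-2

Under FIFO: F F F F . . . F F . F . . . F . . F F F → 11 faults.
Under LRU: F F F F . . . F F . F F . . F F . F F F → 13 faults.
A − B = 11 − 13 = -2.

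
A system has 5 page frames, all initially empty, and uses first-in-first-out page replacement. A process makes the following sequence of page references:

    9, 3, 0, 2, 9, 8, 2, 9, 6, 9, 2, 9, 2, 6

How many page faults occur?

7

9 → miss, frames (9)
3 → miss, frames (9 3)
0 → miss, frames (9 3 0)
2 → miss, frames (9 3 0 2)
9 → hit
8 → miss, frames (9 3 0 2 8)
2 → hit
9 → hit
6 → miss, evict 9, frames (3 0 2 8 6)
9 → miss, evict 3, frames (0 2 8 6 9)
2 → hit
9 → hit
2 → hit
6 → hit
Page faults: 7.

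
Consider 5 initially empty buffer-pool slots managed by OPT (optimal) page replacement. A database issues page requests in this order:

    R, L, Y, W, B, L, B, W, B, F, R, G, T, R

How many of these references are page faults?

R -> miss, frames (R)
L -> miss, frames (R L)
Y -> miss, frames (R L Y)
W -> miss, frames (R L Y W)
B -> miss, frames (R L Y W B)
L -> hit
B -> hit
W -> hit
B -> hit
F -> miss, evict B, frames (R L Y W F)
R -> hit
G -> miss, evict F, frames (R L Y W G)
T -> miss, evict G, frames (R L Y W T)
R -> hit
Page faults: 8.

8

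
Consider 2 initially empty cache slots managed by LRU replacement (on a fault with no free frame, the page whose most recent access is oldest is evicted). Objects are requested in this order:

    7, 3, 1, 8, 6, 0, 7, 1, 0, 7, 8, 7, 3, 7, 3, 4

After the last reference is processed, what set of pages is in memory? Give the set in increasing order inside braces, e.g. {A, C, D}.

7 → miss, frames (7)
3 → miss, frames (7 3)
1 → miss, evict 7, frames (3 1)
8 → miss, evict 3, frames (1 8)
6 → miss, evict 1, frames (8 6)
0 → miss, evict 8, frames (6 0)
7 → miss, evict 6, frames (0 7)
1 → miss, evict 0, frames (7 1)
0 → miss, evict 7, frames (1 0)
7 → miss, evict 1, frames (0 7)
8 → miss, evict 0, frames (7 8)
7 → hit
3 → miss, evict 8, frames (7 3)
7 → hit
3 → hit
4 → miss, evict 7, frames (3 4)

{3, 4}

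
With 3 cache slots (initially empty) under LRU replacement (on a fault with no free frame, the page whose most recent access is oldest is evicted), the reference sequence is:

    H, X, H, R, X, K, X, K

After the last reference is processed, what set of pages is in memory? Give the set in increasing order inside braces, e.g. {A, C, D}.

H -> miss, frames [H]
X -> miss, frames [H, X]
H -> hit
R -> miss, frames [X, H, R]
X -> hit
K -> miss, evict H, frames [R, X, K]
X -> hit
K -> hit

{K, R, X}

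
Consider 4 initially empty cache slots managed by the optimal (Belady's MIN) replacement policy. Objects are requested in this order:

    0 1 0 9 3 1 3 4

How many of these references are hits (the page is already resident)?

3

0 → fault, frames {0}
1 → fault, frames {0,1}
0 → hit
9 → fault, frames {0,1,9}
3 → fault, frames {0,1,9,3}
1 → hit
3 → hit
4 → fault, evict 3, frames {0,1,9,4}
Hits: 3.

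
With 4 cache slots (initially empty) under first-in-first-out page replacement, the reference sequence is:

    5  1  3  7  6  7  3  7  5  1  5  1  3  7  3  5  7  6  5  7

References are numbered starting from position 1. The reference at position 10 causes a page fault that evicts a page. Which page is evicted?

3

pos 1: 5: miss, frames (5)
pos 2: 1: miss, frames (5 1)
pos 3: 3: miss, frames (5 1 3)
pos 4: 7: miss, frames (5 1 3 7)
pos 5: 6: miss, evict 5, frames (1 3 7 6)
pos 6: 7: hit
pos 7: 3: hit
pos 8: 7: hit
pos 9: 5: miss, evict 1, frames (3 7 6 5)
pos 10: 1: miss, evict 3, frames (7 6 5 1)
At position 10, page 3 is evicted.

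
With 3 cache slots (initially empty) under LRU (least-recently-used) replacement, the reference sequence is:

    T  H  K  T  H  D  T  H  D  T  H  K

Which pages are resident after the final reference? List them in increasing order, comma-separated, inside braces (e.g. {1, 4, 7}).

{H, K, T}

T: miss, frames [T]
H: miss, frames [T, H]
K: miss, frames [T, H, K]
T: hit
H: hit
D: miss, evict K, frames [T, H, D]
T: hit
H: hit
D: hit
T: hit
H: hit
K: miss, evict D, frames [T, H, K]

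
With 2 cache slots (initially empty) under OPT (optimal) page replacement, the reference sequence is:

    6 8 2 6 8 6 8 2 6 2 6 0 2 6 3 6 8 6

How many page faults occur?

9

6 → miss, frames (6)
8 → miss, frames (6 8)
2 → miss, evict 8, frames (6 2)
6 → hit
8 → miss, evict 2, frames (6 8)
6 → hit
8 → hit
2 → miss, evict 8, frames (6 2)
6 → hit
2 → hit
6 → hit
0 → miss, evict 6, frames (2 0)
2 → hit
6 → miss, evict 0, frames (2 6)
3 → miss, evict 2, frames (6 3)
6 → hit
8 → miss, evict 3, frames (6 8)
6 → hit
Page faults: 9.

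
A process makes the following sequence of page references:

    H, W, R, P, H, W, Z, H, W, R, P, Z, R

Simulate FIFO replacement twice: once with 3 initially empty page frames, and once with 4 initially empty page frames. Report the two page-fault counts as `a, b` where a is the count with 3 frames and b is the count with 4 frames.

3 frames: F F F F F F F . . F F . . → 9 faults.
4 frames: F F F F . . F F F F F F . → 10 faults.
10 > 9: adding a frame increased faults — Belady's anomaly.

9, 10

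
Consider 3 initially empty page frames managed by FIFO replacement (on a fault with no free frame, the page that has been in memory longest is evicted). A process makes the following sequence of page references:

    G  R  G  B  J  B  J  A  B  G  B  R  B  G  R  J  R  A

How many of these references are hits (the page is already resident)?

8

G -> miss, frames (G)
R -> miss, frames (G R)
G -> hit
B -> miss, frames (G R B)
J -> miss, evict G, frames (R B J)
B -> hit
J -> hit
A -> miss, evict R, frames (B J A)
B -> hit
G -> miss, evict B, frames (J A G)
B -> miss, evict J, frames (A G B)
R -> miss, evict A, frames (G B R)
B -> hit
G -> hit
R -> hit
J -> miss, evict G, frames (B R J)
R -> hit
A -> miss, evict B, frames (R J A)
Hits: 8.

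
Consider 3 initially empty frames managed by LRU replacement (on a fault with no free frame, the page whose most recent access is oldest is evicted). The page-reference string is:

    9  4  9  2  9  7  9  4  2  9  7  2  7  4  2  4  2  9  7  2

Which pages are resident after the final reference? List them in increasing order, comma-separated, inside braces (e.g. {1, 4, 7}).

{2, 7, 9}

9 -> miss, frames [9]
4 -> miss, frames [9, 4]
9 -> hit
2 -> miss, frames [4, 9, 2]
9 -> hit
7 -> miss, evict 4, frames [2, 9, 7]
9 -> hit
4 -> miss, evict 2, frames [7, 9, 4]
2 -> miss, evict 7, frames [9, 4, 2]
9 -> hit
7 -> miss, evict 4, frames [2, 9, 7]
2 -> hit
7 -> hit
4 -> miss, evict 9, frames [2, 7, 4]
2 -> hit
4 -> hit
2 -> hit
9 -> miss, evict 7, frames [4, 2, 9]
7 -> miss, evict 4, frames [2, 9, 7]
2 -> hit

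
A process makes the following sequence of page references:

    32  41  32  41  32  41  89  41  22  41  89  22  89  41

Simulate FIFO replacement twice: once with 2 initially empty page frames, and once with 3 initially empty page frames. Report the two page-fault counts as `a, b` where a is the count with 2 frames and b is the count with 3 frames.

8, 4

2 frames: F F . . . . F . F F F F . F → 8 faults.
3 frames: F F . . . . F . F . . . . . → 4 faults.
4 < 8: adding a frame reduced faults, as is typical.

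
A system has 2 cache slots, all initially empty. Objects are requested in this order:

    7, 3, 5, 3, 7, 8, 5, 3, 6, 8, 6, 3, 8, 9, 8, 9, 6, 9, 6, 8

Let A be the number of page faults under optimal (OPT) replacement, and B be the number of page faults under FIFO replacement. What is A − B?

Under OPT: F F F . F F . F F . . F . F . . F . . F → 11 faults.
Under FIFO: F F F . F F F F F F . F . F F . F F . F → 15 faults.
A − B = 11 − 15 = -4.

-4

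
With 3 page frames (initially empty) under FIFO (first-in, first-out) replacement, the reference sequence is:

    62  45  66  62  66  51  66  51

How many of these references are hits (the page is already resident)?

62 → fault, frames (62)
45 → fault, frames (62 45)
66 → fault, frames (62 45 66)
62 → hit
66 → hit
51 → fault, evict 62, frames (45 66 51)
66 → hit
51 → hit
Hits: 4.

4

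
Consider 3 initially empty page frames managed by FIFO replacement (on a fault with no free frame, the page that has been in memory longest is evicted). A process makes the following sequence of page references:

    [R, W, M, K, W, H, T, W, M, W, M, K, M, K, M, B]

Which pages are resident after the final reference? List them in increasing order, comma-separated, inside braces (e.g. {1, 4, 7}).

{B, K, M}

R: miss, frames [R]
W: miss, frames [R, W]
M: miss, frames [R, W, M]
K: miss, evict R, frames [W, M, K]
W: hit
H: miss, evict W, frames [M, K, H]
T: miss, evict M, frames [K, H, T]
W: miss, evict K, frames [H, T, W]
M: miss, evict H, frames [T, W, M]
W: hit
M: hit
K: miss, evict T, frames [W, M, K]
M: hit
K: hit
M: hit
B: miss, evict W, frames [M, K, B]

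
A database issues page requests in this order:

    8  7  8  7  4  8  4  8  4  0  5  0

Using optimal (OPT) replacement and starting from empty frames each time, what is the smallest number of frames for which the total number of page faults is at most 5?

2

f=1: 12 faults
f=2: 5 faults
f=3: 5 faults
f=4: 5 faults
f=5: 5 faults
Smallest f with faults ≤ 5 is 2.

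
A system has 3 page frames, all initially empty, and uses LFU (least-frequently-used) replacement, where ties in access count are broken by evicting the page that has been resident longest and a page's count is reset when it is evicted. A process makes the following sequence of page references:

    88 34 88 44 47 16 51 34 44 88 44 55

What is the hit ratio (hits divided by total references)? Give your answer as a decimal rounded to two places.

0.25

88 -> miss, frames [88]
34 -> miss, frames [88, 34]
88 -> hit
44 -> miss, frames [88, 34, 44]
47 -> miss, evict 34, frames [88, 44, 47]
16 -> miss, evict 44, frames [88, 47, 16]
51 -> miss, evict 47, frames [88, 16, 51]
34 -> miss, evict 16, frames [88, 51, 34]
44 -> miss, evict 51, frames [88, 34, 44]
88 -> hit
44 -> hit
55 -> miss, evict 34, frames [88, 44, 55]
Hits: 3 of 12 references → 3/12 = 0.2500.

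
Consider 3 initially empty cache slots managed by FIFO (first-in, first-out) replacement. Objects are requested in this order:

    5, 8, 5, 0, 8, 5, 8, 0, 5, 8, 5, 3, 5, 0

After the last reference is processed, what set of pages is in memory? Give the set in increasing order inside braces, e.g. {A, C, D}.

{0, 3, 5}

5: miss, frames (5)
8: miss, frames (5 8)
5: hit
0: miss, frames (5 8 0)
8: hit
5: hit
8: hit
0: hit
5: hit
8: hit
5: hit
3: miss, evict 5, frames (8 0 3)
5: miss, evict 8, frames (0 3 5)
0: hit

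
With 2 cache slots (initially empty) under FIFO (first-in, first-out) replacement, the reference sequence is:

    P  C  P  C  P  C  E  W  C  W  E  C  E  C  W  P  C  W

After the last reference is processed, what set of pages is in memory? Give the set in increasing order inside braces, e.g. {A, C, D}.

P: fault, frames [P]
C: fault, frames [P, C]
P: hit
C: hit
P: hit
C: hit
E: fault, evict P, frames [C, E]
W: fault, evict C, frames [E, W]
C: fault, evict E, frames [W, C]
W: hit
E: fault, evict W, frames [C, E]
C: hit
E: hit
C: hit
W: fault, evict C, frames [E, W]
P: fault, evict E, frames [W, P]
C: fault, evict W, frames [P, C]
W: fault, evict P, frames [C, W]

{C, W}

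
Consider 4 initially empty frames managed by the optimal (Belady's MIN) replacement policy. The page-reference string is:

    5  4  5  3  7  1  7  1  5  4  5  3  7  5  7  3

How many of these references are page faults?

5 → miss, frames (5)
4 → miss, frames (5 4)
5 → hit
3 → miss, frames (5 4 3)
7 → miss, frames (5 4 3 7)
1 → miss, evict 3, frames (5 4 7 1)
7 → hit
1 → hit
5 → hit
4 → hit
5 → hit
3 → miss, evict 1, frames (5 4 7 3)
7 → hit
5 → hit
7 → hit
3 → hit
Page faults: 6.

6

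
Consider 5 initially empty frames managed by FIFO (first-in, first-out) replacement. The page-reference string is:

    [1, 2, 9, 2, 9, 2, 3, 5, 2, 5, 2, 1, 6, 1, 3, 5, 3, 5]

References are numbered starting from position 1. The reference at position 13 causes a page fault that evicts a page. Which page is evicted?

pos 1: 1: fault, frames (1)
pos 2: 2: fault, frames (1 2)
pos 3: 9: fault, frames (1 2 9)
pos 4: 2: hit
pos 5: 9: hit
pos 6: 2: hit
pos 7: 3: fault, frames (1 2 9 3)
pos 8: 5: fault, frames (1 2 9 3 5)
pos 9: 2: hit
pos 10: 5: hit
pos 11: 2: hit
pos 12: 1: hit
pos 13: 6: fault, evict 1, frames (2 9 3 5 6)
At position 13, page 1 is evicted.

1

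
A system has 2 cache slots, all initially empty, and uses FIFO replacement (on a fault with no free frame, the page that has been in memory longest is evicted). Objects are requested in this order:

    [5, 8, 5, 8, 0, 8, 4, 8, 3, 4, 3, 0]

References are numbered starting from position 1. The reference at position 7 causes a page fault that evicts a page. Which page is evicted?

pos 1: 5 -> miss, frames [5]
pos 2: 8 -> miss, frames [5, 8]
pos 3: 5 -> hit
pos 4: 8 -> hit
pos 5: 0 -> miss, evict 5, frames [8, 0]
pos 6: 8 -> hit
pos 7: 4 -> miss, evict 8, frames [0, 4]
At position 7, page 8 is evicted.

8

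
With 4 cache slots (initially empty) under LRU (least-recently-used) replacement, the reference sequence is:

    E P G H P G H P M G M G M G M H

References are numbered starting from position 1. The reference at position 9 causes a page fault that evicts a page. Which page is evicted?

E

pos 1: E → fault, frames {E}
pos 2: P → fault, frames {E,P}
pos 3: G → fault, frames {E,P,G}
pos 4: H → fault, frames {E,P,G,H}
pos 5: P → hit
pos 6: G → hit
pos 7: H → hit
pos 8: P → hit
pos 9: M → fault, evict E, frames {G,H,P,M}
At position 9, page E is evicted.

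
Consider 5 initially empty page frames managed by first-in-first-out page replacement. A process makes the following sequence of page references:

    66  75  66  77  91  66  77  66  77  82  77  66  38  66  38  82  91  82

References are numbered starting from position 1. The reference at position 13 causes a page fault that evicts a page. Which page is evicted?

pos 1: 66 -> miss, frames (66)
pos 2: 75 -> miss, frames (66 75)
pos 3: 66 -> hit
pos 4: 77 -> miss, frames (66 75 77)
pos 5: 91 -> miss, frames (66 75 77 91)
pos 6: 66 -> hit
pos 7: 77 -> hit
pos 8: 66 -> hit
pos 9: 77 -> hit
pos 10: 82 -> miss, frames (66 75 77 91 82)
pos 11: 77 -> hit
pos 12: 66 -> hit
pos 13: 38 -> miss, evict 66, frames (75 77 91 82 38)
At position 13, page 66 is evicted.

66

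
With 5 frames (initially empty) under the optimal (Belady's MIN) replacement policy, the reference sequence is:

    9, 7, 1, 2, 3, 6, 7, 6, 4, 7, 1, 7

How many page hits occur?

5

9: fault, frames {9}
7: fault, frames {9,7}
1: fault, frames {9,7,1}
2: fault, frames {9,7,1,2}
3: fault, frames {9,7,1,2,3}
6: fault, evict 3, frames {9,7,1,2,6}
7: hit
6: hit
4: fault, evict 6, frames {9,7,1,2,4}
7: hit
1: hit
7: hit
Hits: 5.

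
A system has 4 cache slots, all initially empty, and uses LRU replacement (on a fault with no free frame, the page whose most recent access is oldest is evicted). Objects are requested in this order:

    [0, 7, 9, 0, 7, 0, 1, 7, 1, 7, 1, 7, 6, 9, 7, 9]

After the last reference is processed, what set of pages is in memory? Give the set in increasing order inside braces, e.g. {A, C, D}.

{1, 6, 7, 9}

0: miss, frames [0]
7: miss, frames [0, 7]
9: miss, frames [0, 7, 9]
0: hit
7: hit
0: hit
1: miss, frames [9, 7, 0, 1]
7: hit
1: hit
7: hit
1: hit
7: hit
6: miss, evict 9, frames [0, 1, 7, 6]
9: miss, evict 0, frames [1, 7, 6, 9]
7: hit
9: hit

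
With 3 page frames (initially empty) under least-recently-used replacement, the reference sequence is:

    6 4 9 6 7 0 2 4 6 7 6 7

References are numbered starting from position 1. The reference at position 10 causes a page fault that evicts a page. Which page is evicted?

pos 1: 6 -> fault, frames {6}
pos 2: 4 -> fault, frames {6,4}
pos 3: 9 -> fault, frames {6,4,9}
pos 4: 6 -> hit
pos 5: 7 -> fault, evict 4, frames {9,6,7}
pos 6: 0 -> fault, evict 9, frames {6,7,0}
pos 7: 2 -> fault, evict 6, frames {7,0,2}
pos 8: 4 -> fault, evict 7, frames {0,2,4}
pos 9: 6 -> fault, evict 0, frames {2,4,6}
pos 10: 7 -> fault, evict 2, frames {4,6,7}
At position 10, page 2 is evicted.

2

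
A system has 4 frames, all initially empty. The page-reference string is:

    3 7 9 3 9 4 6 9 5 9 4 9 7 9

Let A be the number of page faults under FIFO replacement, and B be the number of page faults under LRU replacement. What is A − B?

1

Under FIFO: F F F . . F F . F . . . F F → 8 faults.
Under LRU: F F F . . F F . F . . . F . → 7 faults.
A − B = 8 − 7 = 1.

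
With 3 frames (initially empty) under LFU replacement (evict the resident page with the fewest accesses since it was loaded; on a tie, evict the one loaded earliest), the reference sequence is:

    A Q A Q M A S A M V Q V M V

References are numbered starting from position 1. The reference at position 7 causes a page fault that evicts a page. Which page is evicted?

pos 1: A: fault, frames {A}
pos 2: Q: fault, frames {A,Q}
pos 3: A: hit
pos 4: Q: hit
pos 5: M: fault, frames {A,Q,M}
pos 6: A: hit
pos 7: S: fault, evict M, frames {A,Q,S}
At position 7, page M is evicted.

M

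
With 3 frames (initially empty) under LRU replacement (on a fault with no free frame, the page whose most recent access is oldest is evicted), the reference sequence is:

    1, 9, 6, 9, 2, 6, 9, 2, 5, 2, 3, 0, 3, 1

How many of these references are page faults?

1: fault, frames (1)
9: fault, frames (1 9)
6: fault, frames (1 9 6)
9: hit
2: fault, evict 1, frames (6 9 2)
6: hit
9: hit
2: hit
5: fault, evict 6, frames (9 2 5)
2: hit
3: fault, evict 9, frames (5 2 3)
0: fault, evict 5, frames (2 3 0)
3: hit
1: fault, evict 2, frames (0 3 1)
Page faults: 8.

8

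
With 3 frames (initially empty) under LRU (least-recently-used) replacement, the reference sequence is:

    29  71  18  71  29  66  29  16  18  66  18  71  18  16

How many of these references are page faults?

29 -> fault, frames [29]
71 -> fault, frames [29, 71]
18 -> fault, frames [29, 71, 18]
71 -> hit
29 -> hit
66 -> fault, evict 18, frames [71, 29, 66]
29 -> hit
16 -> fault, evict 71, frames [66, 29, 16]
18 -> fault, evict 66, frames [29, 16, 18]
66 -> fault, evict 29, frames [16, 18, 66]
18 -> hit
71 -> fault, evict 16, frames [66, 18, 71]
18 -> hit
16 -> fault, evict 66, frames [71, 18, 16]
Page faults: 9.

9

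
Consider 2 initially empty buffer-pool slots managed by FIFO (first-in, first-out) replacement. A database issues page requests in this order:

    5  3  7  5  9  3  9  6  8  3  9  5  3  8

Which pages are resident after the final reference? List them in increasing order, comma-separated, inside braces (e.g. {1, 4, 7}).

5 → miss, frames (5)
3 → miss, frames (5 3)
7 → miss, evict 5, frames (3 7)
5 → miss, evict 3, frames (7 5)
9 → miss, evict 7, frames (5 9)
3 → miss, evict 5, frames (9 3)
9 → hit
6 → miss, evict 9, frames (3 6)
8 → miss, evict 3, frames (6 8)
3 → miss, evict 6, frames (8 3)
9 → miss, evict 8, frames (3 9)
5 → miss, evict 3, frames (9 5)
3 → miss, evict 9, frames (5 3)
8 → miss, evict 5, frames (3 8)

{3, 8}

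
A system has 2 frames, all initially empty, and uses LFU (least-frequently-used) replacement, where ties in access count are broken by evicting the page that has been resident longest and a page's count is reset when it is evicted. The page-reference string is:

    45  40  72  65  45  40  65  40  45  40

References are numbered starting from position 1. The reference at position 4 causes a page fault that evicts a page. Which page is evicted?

40

pos 1: 45: miss, frames [45]
pos 2: 40: miss, frames [45, 40]
pos 3: 72: miss, evict 45, frames [40, 72]
pos 4: 65: miss, evict 40, frames [72, 65]
At position 4, page 40 is evicted.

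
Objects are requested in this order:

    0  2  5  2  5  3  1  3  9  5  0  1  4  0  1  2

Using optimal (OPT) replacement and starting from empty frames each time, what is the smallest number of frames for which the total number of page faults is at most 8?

4

f=1: 16 faults
f=2: 11 faults
f=3: 9 faults
f=4: 8 faults
f=5: 7 faults
f=6: 7 faults
f=7: 7 faults
Smallest f with faults ≤ 8 is 4.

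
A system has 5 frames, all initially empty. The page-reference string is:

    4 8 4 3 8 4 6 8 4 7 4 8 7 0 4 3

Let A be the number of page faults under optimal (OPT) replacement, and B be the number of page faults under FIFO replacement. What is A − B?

-1

Under OPT: F F . F . . F . . F . . . F . . → 6 faults.
Under FIFO: F F . F . . F . . F . . . F F . → 7 faults.
A − B = 6 − 7 = -1.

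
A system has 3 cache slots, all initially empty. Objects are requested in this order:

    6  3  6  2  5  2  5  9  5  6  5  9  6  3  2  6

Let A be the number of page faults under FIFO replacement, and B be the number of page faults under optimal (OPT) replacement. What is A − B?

1

Under FIFO: F F . F F . . F . F . . . F F . → 8 faults.
Under OPT: F F . F F . . F . . . . . F F . → 7 faults.
A − B = 8 − 7 = 1.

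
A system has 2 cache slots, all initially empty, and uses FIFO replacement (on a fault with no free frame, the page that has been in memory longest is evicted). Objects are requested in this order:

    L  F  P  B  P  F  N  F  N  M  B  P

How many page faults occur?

9

L -> miss, frames [L]
F -> miss, frames [L, F]
P -> miss, evict L, frames [F, P]
B -> miss, evict F, frames [P, B]
P -> hit
F -> miss, evict P, frames [B, F]
N -> miss, evict B, frames [F, N]
F -> hit
N -> hit
M -> miss, evict F, frames [N, M]
B -> miss, evict N, frames [M, B]
P -> miss, evict M, frames [B, P]
Page faults: 9.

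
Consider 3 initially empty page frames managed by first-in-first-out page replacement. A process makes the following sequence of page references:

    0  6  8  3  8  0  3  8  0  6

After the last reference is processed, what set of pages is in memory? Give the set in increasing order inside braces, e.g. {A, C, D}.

{0, 3, 6}

0 -> fault, frames [0]
6 -> fault, frames [0, 6]
8 -> fault, frames [0, 6, 8]
3 -> fault, evict 0, frames [6, 8, 3]
8 -> hit
0 -> fault, evict 6, frames [8, 3, 0]
3 -> hit
8 -> hit
0 -> hit
6 -> fault, evict 8, frames [3, 0, 6]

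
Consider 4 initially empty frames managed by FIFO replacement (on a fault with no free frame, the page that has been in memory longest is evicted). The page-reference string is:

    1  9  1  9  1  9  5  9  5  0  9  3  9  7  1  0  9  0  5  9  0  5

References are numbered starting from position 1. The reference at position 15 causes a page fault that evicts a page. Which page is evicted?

5

pos 1: 1 → fault, frames [1]
pos 2: 9 → fault, frames [1, 9]
pos 3: 1 → hit
pos 4: 9 → hit
pos 5: 1 → hit
pos 6: 9 → hit
pos 7: 5 → fault, frames [1, 9, 5]
pos 8: 9 → hit
pos 9: 5 → hit
pos 10: 0 → fault, frames [1, 9, 5, 0]
pos 11: 9 → hit
pos 12: 3 → fault, evict 1, frames [9, 5, 0, 3]
pos 13: 9 → hit
pos 14: 7 → fault, evict 9, frames [5, 0, 3, 7]
pos 15: 1 → fault, evict 5, frames [0, 3, 7, 1]
At position 15, page 5 is evicted.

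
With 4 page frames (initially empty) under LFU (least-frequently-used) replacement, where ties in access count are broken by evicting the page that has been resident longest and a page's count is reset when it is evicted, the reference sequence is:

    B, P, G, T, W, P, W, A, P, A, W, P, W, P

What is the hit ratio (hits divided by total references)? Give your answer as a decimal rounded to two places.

B → fault, frames (B)
P → fault, frames (B P)
G → fault, frames (B P G)
T → fault, frames (B P G T)
W → fault, evict B, frames (P G T W)
P → hit
W → hit
A → fault, evict G, frames (P T W A)
P → hit
A → hit
W → hit
P → hit
W → hit
P → hit
Hits: 8 of 14 references → 8/14 = 0.5714.

0.57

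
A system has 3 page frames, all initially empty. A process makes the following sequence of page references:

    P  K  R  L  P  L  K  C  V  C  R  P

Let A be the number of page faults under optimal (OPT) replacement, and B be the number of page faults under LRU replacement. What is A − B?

-3

Under OPT: F F F F . . . F F . F . → 7 faults.
Under LRU: F F F F F . F F F . F F → 10 faults.
A − B = 7 − 10 = -3.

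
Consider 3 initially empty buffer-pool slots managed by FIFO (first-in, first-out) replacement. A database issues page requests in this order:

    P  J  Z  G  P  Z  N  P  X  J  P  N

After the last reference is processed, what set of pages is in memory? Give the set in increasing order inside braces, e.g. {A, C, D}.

P: fault, frames {P}
J: fault, frames {P,J}
Z: fault, frames {P,J,Z}
G: fault, evict P, frames {J,Z,G}
P: fault, evict J, frames {Z,G,P}
Z: hit
N: fault, evict Z, frames {G,P,N}
P: hit
X: fault, evict G, frames {P,N,X}
J: fault, evict P, frames {N,X,J}
P: fault, evict N, frames {X,J,P}
N: fault, evict X, frames {J,P,N}

{J, N, P}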